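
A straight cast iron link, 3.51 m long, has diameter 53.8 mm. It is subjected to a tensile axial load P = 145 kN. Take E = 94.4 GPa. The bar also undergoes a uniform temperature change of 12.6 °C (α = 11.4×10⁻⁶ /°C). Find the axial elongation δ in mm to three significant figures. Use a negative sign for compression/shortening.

2.88 mm

A = 2273 mm².
δ_mech = NL/(AE) = 145000·3510/(2273·94400) = 2.372 mm.
δ_thermal = αLΔT = 11.4e-6·3510·12.6 = 0.5042 mm.
δ = δ_mech + δ_thermal = 2.876 mm.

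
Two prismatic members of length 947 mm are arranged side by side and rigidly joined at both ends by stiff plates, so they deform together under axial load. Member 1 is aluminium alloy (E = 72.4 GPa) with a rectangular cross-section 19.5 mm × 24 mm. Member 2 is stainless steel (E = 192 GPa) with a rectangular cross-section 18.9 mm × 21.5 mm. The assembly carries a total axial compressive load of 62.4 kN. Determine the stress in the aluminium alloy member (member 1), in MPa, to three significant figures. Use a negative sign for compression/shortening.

-40.4 MPa

A_1 = 468 mm².
A_2 = 406.3 mm².
Equal strain + equilibrium ⇒ each member carries load in proportion to AE: A₁E₁ = 33880000 N, A₂E₂ = 78020000 N, ΣAE = 111900000 N.
σ₁ = P·E₁/ΣAE = -62400·72400/111900000 = -40.37 MPa.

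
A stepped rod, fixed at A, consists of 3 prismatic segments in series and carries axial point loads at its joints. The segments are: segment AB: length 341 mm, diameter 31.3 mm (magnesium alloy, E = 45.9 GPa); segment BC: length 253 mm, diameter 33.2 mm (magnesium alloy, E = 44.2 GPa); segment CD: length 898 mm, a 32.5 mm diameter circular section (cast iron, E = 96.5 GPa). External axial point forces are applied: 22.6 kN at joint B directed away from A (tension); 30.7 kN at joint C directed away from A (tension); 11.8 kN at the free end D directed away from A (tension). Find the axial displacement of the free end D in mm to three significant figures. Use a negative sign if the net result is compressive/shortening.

1.04 mm

Internal axial forces (sectioning from the free end, tension +): N_CD = 11.8 kN, N_BC = 42.5 kN, N_AB = 65.1 kN.
A_AB = 769.4 mm².
A_BC = 865.7 mm².
A_CD = 829.6 mm².
δ_AB = 65100·341/(769.4·45900) = 0.6286 mm
δ_BC = 42500·253/(865.7·44200) = 0.281 mm
δ_CD = 11800·898/(829.6·96500) = 0.1324 mm
δ = Σδ_i = 1.042 mm.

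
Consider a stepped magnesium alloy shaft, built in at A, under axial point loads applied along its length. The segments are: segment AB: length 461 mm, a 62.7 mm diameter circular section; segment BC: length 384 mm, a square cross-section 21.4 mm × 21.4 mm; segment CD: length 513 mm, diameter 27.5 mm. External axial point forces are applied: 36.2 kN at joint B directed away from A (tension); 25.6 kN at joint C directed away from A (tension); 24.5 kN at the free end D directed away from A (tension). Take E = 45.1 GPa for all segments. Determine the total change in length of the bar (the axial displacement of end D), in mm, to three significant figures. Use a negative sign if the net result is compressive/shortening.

Internal axial forces (sectioning from the free end, tension +): N_CD = 24.5 kN, N_BC = 50.1 kN, N_AB = 86.3 kN.
A_AB = 3088 mm².
A_BC = 458 mm².
A_CD = 594 mm².
δ_AB = 86300·461/(3088·45100) = 0.2857 mm
δ_BC = 50100·384/(458·45100) = 0.9315 mm
δ_CD = 24500·513/(594·45100) = 0.4692 mm
δ = Σδ_i = 1.686 mm.

1.69 mm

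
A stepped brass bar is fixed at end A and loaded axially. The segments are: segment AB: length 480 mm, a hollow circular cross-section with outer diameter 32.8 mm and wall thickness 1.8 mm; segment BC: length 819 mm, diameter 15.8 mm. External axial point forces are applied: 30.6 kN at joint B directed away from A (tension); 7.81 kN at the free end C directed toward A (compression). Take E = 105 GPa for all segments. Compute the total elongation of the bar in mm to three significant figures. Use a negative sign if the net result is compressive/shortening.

0.284 mm

Internal axial forces (sectioning from the free end, tension +): N_BC = -7.81 kN, N_AB = 22.79 kN.
A_AB = 175.3 mm².
A_BC = 196.1 mm².
δ_AB = 22790·480/(175.3·105000) = 0.5943 mm
δ_BC = -7810·819/(196.1·105000) = -0.3107 mm
δ = Σδ_i = 0.2836 mm.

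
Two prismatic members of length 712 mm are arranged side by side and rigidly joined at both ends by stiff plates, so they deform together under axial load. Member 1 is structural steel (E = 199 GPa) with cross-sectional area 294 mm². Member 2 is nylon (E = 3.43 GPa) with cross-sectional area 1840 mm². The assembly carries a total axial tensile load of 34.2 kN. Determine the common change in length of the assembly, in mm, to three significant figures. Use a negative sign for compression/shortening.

0.376 mm

Equal strain + equilibrium ⇒ each member carries load in proportion to AE: A₁E₁ = 58510000 N, A₂E₂ = 6311000 N, ΣAE = 64820000 N.
δ = PL/ΣAE = 34200·712/64820000 = 0.3757 mm.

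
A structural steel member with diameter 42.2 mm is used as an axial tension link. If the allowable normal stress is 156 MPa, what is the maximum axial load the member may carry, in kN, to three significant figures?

A = 1399 mm².
P_max = σ_allow · A = 156 · 1399 = 218200 N = 218.2 kN.

218 kN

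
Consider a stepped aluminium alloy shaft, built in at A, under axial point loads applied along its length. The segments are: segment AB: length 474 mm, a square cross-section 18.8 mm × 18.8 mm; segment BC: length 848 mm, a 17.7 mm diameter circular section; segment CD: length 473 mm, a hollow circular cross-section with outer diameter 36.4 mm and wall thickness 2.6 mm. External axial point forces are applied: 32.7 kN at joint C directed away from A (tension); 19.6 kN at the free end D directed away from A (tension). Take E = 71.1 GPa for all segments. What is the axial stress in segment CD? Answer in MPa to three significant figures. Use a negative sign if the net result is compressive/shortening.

71.0 MPa

Internal axial forces (sectioning from the free end, tension +): N_CD = 19.6 kN, N_BC = 52.3 kN, N_AB = 52.3 kN.
A_CD = 276.1 mm².
σ_CD = N_CD/A_CD = 19600/276.1 = 70.99 MPa.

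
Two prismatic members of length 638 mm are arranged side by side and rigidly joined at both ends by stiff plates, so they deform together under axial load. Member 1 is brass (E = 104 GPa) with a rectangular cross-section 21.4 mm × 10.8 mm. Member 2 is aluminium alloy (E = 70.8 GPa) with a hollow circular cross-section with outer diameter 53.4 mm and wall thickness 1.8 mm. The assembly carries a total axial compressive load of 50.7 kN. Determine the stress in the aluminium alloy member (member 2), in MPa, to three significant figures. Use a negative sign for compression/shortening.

-80.3 MPa

A_1 = 231.1 mm².
A_2 = 291.8 mm².
Equal strain + equilibrium ⇒ each member carries load in proportion to AE: A₁E₁ = 24040000 N, A₂E₂ = 20660000 N, ΣAE = 44700000 N.
σ₂ = P·E₂/ΣAE = -50700·70800/44700000 = -80.31 MPa.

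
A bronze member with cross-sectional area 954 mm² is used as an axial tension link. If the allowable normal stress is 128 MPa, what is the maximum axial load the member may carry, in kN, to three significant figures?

P_max = σ_allow · A = 128 · 954 = 122100 N = 122.1 kN.

122 kN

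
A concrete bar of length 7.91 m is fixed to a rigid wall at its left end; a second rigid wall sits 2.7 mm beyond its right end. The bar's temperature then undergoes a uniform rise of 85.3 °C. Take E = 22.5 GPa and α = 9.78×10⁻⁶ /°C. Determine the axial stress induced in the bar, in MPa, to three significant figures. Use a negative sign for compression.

-11.1 MPa

Free thermal expansion αLΔT = 9.78e-6 · 7910 · 85.3 = 6.599 mm.
The walls engage after the gap closes; constrained expansion = 6.599 − 2.7 = 3.899 mm.
The walls impose strain ε = −(3.899)/7910 = -4.9289e-04; σ = Eε = 22500 · -4.9289e-04 = -11.09 MPa.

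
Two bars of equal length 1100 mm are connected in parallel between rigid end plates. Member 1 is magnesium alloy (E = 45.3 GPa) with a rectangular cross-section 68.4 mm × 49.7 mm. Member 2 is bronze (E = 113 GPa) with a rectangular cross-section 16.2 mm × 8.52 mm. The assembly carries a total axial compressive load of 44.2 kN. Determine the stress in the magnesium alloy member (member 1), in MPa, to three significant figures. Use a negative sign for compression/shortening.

A_1 = 3399 mm².
A_2 = 138 mm².
Equal strain + equilibrium ⇒ each member carries load in proportion to AE: A₁E₁ = 154000000 N, A₂E₂ = 15600000 N, ΣAE = 169600000 N.
σ₁ = P·E₁/ΣAE = -44200·45300/169600000 = -11.81 MPa.

-11.8 MPa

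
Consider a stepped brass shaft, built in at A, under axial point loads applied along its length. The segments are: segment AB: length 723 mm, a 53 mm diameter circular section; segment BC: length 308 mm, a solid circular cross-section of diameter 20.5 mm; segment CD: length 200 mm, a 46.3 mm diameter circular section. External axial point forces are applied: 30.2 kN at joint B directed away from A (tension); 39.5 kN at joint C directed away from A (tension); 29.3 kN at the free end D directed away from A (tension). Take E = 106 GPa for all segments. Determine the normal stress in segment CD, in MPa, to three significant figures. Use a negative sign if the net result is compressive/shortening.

17.4 MPa

Internal axial forces (sectioning from the free end, tension +): N_CD = 29.3 kN, N_BC = 68.8 kN, N_AB = 99 kN.
A_CD = 1684 mm².
σ_CD = N_CD/A_CD = 29300/1684 = 17.4 MPa.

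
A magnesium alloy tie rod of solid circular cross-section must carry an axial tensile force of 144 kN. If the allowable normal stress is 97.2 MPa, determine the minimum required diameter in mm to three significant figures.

Required area A ≥ P/σ_allow = 144000/97.2 = 1481 mm².
For a solid circular section, d ≥ √(4A/π) = 43.43 mm.

43.4 mm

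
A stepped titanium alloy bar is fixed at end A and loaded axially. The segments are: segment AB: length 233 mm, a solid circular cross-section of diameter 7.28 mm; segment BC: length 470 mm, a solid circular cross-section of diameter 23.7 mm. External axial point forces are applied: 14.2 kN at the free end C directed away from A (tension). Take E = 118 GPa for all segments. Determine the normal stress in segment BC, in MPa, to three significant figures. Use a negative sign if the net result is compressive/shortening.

Internal axial forces (sectioning from the free end, tension +): N_BC = 14.2 kN, N_AB = 14.2 kN.
A_BC = 441.2 mm².
σ_BC = N_BC/A_BC = 14200/441.2 = 32.19 MPa.

32.2 MPa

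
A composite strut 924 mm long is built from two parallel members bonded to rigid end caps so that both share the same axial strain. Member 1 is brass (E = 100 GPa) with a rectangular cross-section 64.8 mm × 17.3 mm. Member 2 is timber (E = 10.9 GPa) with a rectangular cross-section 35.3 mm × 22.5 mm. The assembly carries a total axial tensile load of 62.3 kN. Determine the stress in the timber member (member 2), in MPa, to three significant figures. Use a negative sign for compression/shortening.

A_1 = 1121 mm².
A_2 = 794.2 mm².
Equal strain + equilibrium ⇒ each member carries load in proportion to AE: A₁E₁ = 112100000 N, A₂E₂ = 8657000 N, ΣAE = 120800000 N.
σ₂ = P·E₂/ΣAE = 62300·10900/120800000 = 5.623 MPa.

5.62 MPa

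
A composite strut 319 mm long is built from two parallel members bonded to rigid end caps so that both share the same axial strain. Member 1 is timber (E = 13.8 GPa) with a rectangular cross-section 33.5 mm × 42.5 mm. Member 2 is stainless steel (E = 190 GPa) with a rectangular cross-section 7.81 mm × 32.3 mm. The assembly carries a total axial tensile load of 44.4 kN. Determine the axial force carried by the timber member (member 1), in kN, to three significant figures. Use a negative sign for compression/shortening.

A_1 = 1424 mm².
A_2 = 252.3 mm².
Equal strain + equilibrium ⇒ each member carries load in proportion to AE: A₁E₁ = 19650000 N, A₂E₂ = 47930000 N, ΣAE = 67580000 N.
F₁ = P·A₁E₁/ΣAE = 44400·19650000/67580000 = 12910 N.

12.9 kN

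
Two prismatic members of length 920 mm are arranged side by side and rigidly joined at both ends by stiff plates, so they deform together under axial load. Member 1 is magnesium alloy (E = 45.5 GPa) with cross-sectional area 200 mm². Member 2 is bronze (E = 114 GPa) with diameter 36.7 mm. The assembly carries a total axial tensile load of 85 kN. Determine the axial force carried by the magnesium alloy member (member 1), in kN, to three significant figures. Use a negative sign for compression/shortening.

5.96 kN

A_2 = 1058 mm².
Equal strain + equilibrium ⇒ each member carries load in proportion to AE: A₁E₁ = 9100000 N, A₂E₂ = 120600000 N, ΣAE = 129700000 N.
F₁ = P·A₁E₁/ΣAE = 85000·9100000/129700000 = 5964 N.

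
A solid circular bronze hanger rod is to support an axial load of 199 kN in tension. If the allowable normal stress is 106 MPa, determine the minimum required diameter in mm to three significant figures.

Required area A ≥ P/σ_allow = 199000/106 = 1877 mm².
For a solid circular section, d ≥ √(4A/π) = 48.89 mm.

48.9 mm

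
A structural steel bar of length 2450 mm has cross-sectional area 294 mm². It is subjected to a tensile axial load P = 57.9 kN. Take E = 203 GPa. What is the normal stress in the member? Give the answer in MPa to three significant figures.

197 MPa

σ = N/A = 57900/294 = 196.9 MPa.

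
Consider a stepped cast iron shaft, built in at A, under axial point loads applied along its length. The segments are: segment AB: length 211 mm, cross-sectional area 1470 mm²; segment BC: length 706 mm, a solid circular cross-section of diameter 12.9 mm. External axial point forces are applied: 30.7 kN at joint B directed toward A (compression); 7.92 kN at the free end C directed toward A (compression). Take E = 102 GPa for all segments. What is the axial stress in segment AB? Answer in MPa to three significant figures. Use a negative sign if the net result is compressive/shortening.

-26.3 MPa

Internal axial forces (sectioning from the free end, tension +): N_BC = -7.92 kN, N_AB = -38.62 kN.
σ_AB = N_AB/A_AB = -38620/1470 = -26.27 MPa.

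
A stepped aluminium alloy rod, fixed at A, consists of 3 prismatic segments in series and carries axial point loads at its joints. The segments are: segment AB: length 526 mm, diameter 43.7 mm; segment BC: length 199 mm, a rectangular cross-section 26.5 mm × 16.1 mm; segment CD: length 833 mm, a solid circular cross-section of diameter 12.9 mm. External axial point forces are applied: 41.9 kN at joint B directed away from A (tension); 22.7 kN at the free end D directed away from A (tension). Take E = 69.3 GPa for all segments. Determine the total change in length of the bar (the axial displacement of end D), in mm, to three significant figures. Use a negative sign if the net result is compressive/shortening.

Internal axial forces (sectioning from the free end, tension +): N_CD = 22.7 kN, N_BC = 22.7 kN, N_AB = 64.6 kN.
A_AB = 1500 mm².
A_BC = 426.7 mm².
A_CD = 130.7 mm².
δ_AB = 64600·526/(1500·69300) = 0.3269 mm
δ_BC = 22700·199/(426.7·69300) = 0.1528 mm
δ_CD = 22700·833/(130.7·69300) = 2.088 mm
δ = Σδ_i = 2.567 mm.

2.57 mm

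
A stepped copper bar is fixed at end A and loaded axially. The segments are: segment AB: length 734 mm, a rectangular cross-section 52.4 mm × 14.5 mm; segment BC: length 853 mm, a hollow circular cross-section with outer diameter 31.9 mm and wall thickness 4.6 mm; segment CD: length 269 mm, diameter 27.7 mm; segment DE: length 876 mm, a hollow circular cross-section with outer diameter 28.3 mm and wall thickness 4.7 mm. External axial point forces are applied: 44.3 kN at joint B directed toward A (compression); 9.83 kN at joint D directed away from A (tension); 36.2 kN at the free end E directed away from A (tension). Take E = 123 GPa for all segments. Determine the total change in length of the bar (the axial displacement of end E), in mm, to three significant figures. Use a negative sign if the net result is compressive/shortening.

Internal axial forces (sectioning from the free end, tension +): N_DE = 36.2 kN, N_CD = 46.03 kN, N_BC = 46.03 kN, N_AB = 1.73 kN.
A_AB = 759.8 mm².
A_BC = 394.5 mm².
A_CD = 602.6 mm².
A_DE = 348.5 mm².
δ_AB = 1730·734/(759.8·123000) = 0.01359 mm
δ_BC = 46030·853/(394.5·123000) = 0.8091 mm
δ_CD = 46030·269/(602.6·123000) = 0.167 mm
δ_DE = 36200·876/(348.5·123000) = 0.7399 mm
δ = Σδ_i = 1.73 mm.

1.73 mm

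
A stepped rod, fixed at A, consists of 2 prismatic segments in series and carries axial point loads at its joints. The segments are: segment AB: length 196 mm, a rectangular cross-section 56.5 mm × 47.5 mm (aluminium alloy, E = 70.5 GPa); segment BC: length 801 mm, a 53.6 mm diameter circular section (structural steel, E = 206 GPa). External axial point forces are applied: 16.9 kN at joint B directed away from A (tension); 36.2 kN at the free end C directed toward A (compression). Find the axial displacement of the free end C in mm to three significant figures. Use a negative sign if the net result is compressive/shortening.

Internal axial forces (sectioning from the free end, tension +): N_BC = -36.2 kN, N_AB = -19.3 kN.
A_AB = 2684 mm².
A_BC = 2256 mm².
δ_AB = -19300·196/(2684·70500) = -0.01999 mm
δ_BC = -36200·801/(2256·206000) = -0.06238 mm
δ = Σδ_i = -0.08237 mm.

-0.0824 mm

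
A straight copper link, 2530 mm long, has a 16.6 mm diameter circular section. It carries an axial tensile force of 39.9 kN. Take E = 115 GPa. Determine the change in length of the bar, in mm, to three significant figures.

4.06 mm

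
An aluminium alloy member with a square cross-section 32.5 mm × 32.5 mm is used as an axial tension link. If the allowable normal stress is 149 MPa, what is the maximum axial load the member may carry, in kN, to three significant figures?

A = 1056 mm².
P_max = σ_allow · A = 149 · 1056 = 157400 N = 157.4 kN.

157 kN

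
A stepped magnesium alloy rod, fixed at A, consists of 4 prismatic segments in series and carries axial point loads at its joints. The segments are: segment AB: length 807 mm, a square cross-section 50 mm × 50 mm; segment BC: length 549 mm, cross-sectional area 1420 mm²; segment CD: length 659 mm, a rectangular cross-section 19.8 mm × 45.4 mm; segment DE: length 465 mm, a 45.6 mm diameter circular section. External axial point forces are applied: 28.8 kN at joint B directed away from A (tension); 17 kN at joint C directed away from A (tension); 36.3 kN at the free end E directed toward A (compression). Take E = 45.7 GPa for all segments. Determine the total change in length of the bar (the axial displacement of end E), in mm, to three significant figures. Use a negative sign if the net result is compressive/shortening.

Internal axial forces (sectioning from the free end, tension +): N_DE = -36.3 kN, N_CD = -36.3 kN, N_BC = -19.3 kN, N_AB = 9.5 kN.
A_AB = 2500 mm².
A_CD = 898.9 mm².
A_DE = 1633 mm².
δ_AB = 9500·807/(2500·45700) = 0.0671 mm
δ_BC = -19300·549/(1420·45700) = -0.1633 mm
δ_CD = -36300·659/(898.9·45700) = -0.5823 mm
δ_DE = -36300·465/(1633·45700) = -0.2262 mm
δ = Σδ_i = -0.9046 mm.

-0.905 mm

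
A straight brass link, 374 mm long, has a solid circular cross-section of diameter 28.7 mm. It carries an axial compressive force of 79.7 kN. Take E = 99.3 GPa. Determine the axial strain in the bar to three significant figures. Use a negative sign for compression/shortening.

-0.00124

A = 646.9 mm².
σ = N/A = -123.2 MPa; ε = σ/E = -123.2/99300 = -1.241e-03.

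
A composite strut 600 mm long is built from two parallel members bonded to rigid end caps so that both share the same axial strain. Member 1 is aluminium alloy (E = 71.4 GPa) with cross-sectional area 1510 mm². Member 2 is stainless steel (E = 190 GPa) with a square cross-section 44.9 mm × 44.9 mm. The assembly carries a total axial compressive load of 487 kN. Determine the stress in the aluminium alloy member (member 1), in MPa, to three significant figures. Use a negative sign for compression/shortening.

A_2 = 2016 mm².
Equal strain + equilibrium ⇒ each member carries load in proportion to AE: A₁E₁ = 107800000 N, A₂E₂ = 383000000 N, ΣAE = 490900000 N.
σ₁ = P·E₁/ΣAE = -487000·71400/490900000 = -70.84 MPa.

-70.8 MPa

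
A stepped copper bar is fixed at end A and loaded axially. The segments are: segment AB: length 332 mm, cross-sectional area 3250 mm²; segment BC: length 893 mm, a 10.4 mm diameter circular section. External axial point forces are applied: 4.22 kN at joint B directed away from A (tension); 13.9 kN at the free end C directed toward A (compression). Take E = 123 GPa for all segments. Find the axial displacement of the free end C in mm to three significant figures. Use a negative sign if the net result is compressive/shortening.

-1.20 mm

Internal axial forces (sectioning from the free end, tension +): N_BC = -13.9 kN, N_AB = -9.68 kN.
A_BC = 84.95 mm².
δ_AB = -9680·332/(3250·123000) = -0.008039 mm
δ_BC = -13900·893/(84.95·123000) = -1.188 mm
δ = Σδ_i = -1.196 mm.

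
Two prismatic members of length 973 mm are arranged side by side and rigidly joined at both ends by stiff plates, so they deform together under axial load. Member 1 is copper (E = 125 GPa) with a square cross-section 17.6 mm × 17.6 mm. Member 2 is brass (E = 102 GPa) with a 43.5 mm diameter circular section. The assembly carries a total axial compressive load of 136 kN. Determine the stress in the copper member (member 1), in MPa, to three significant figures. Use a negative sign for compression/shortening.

A_1 = 309.8 mm².
A_2 = 1486 mm².
Equal strain + equilibrium ⇒ each member carries load in proportion to AE: A₁E₁ = 38720000 N, A₂E₂ = 151600000 N, ΣAE = 190300000 N.
σ₁ = P·E₁/ΣAE = -136000·125000/190300000 = -89.33 MPa.

-89.3 MPa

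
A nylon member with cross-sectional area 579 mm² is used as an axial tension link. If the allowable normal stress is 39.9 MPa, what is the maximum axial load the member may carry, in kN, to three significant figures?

P_max = σ_allow · A = 39.9 · 579 = 23100 N = 23.1 kN.

23.1 kN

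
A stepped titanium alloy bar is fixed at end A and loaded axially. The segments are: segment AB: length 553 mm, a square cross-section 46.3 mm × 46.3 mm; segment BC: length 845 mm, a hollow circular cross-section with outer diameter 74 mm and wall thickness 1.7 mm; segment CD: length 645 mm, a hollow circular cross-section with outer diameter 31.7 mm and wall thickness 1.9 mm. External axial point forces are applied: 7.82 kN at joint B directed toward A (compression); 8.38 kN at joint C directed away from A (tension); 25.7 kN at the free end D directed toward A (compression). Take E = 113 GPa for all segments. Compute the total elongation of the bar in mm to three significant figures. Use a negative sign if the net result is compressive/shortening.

-1.22 mm

Internal axial forces (sectioning from the free end, tension +): N_CD = -25.7 kN, N_BC = -17.32 kN, N_AB = -25.14 kN.
A_AB = 2144 mm².
A_BC = 386.1 mm².
A_CD = 177.9 mm².
δ_AB = -25140·553/(2144·113000) = -0.05739 mm
δ_BC = -17320·845/(386.1·113000) = -0.3354 mm
δ_CD = -25700·645/(177.9·113000) = -0.8247 mm
δ = Σδ_i = -1.218 mm.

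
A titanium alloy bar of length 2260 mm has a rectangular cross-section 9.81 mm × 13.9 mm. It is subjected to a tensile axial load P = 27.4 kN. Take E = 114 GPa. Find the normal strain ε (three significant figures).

0.00176

A = 136.4 mm².
σ = N/A = 200.9 MPa; ε = σ/E = 200.9/114000 = 1.763e-03.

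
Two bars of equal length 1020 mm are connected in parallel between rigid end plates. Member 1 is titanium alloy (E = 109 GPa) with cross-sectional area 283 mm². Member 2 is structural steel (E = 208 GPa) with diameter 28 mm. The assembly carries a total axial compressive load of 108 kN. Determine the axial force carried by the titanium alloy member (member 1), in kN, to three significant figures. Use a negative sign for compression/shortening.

-21.0 kN

A_2 = 615.8 mm².
Equal strain + equilibrium ⇒ each member carries load in proportion to AE: A₁E₁ = 30850000 N, A₂E₂ = 128100000 N, ΣAE = 158900000 N.
F₁ = P·A₁E₁/ΣAE = -108000·30850000/158900000 = -20960 N.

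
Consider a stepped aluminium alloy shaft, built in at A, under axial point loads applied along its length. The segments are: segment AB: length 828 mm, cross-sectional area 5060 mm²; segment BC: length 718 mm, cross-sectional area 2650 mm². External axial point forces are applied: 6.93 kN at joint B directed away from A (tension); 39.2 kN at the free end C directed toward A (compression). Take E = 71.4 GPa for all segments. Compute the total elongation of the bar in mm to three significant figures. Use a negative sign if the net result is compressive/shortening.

-0.223 mm

Internal axial forces (sectioning from the free end, tension +): N_BC = -39.2 kN, N_AB = -32.27 kN.
δ_AB = -32270·828/(5060·71400) = -0.07396 mm
δ_BC = -39200·718/(2650·71400) = -0.1488 mm
δ = Σδ_i = -0.2227 mm.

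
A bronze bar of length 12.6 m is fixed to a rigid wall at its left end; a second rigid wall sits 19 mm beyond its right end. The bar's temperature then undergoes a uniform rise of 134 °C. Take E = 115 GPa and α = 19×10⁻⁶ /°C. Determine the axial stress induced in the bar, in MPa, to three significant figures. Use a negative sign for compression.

Free thermal expansion αLΔT = 19e-6 · 12600 · 134 = 32.08 mm.
The walls engage after the gap closes; constrained expansion = 32.08 − 19 = 13.08 mm.
The walls impose strain ε = −(13.08)/12600 = -1.0381e-03; σ = Eε = 115000 · -1.0381e-03 = -119.4 MPa.

-119 MPa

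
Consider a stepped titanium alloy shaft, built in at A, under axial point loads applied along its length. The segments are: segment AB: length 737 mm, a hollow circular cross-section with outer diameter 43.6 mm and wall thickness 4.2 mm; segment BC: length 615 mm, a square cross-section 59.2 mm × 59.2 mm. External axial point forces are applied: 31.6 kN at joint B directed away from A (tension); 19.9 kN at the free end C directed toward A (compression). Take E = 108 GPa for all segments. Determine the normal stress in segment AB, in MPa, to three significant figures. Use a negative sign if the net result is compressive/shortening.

22.5 MPa

Internal axial forces (sectioning from the free end, tension +): N_BC = -19.9 kN, N_AB = 11.7 kN.
A_AB = 519.9 mm².
σ_AB = N_AB/A_AB = 11700/519.9 = 22.51 MPa.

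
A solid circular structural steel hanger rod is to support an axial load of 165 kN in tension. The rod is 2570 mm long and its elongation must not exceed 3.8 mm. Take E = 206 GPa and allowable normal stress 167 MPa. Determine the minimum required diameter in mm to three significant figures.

Required area A ≥ P/σ_allow = 165000/167 = 988 mm².
For a solid circular section, d ≥ √(4A/π) = 35.47 mm.
Elongation limit: A ≥ PL/(Eδ_allow) = 165000·2570/(206000·3.8) = 541.7 mm² ⇒ d ≥ 26.26 mm.
The stress limit governs.

35.5 mm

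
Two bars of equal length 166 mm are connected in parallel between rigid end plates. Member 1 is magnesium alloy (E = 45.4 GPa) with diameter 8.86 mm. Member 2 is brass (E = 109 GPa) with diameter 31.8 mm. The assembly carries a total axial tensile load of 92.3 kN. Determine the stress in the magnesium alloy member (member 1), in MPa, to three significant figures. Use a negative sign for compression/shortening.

A_1 = 61.65 mm².
A_2 = 794.2 mm².
Equal strain + equilibrium ⇒ each member carries load in proportion to AE: A₁E₁ = 2799000 N, A₂E₂ = 86570000 N, ΣAE = 89370000 N.
σ₁ = P·E₁/ΣAE = 92300·45400/89370000 = 46.89 MPa.

46.9 MPa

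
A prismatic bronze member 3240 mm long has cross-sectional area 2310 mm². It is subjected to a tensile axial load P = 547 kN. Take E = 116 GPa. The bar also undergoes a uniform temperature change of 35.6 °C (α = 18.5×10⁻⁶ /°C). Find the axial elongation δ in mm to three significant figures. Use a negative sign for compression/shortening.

δ_mech = NL/(AE) = 547000·3240/(2310·116000) = 6.614 mm.
δ_thermal = αLΔT = 18.5e-6·3240·35.6 = 2.134 mm.
δ = δ_mech + δ_thermal = 8.748 mm.

8.75 mm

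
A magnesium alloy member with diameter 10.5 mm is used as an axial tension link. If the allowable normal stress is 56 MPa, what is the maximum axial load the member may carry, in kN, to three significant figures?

4.85 kN

A = 86.59 mm².
P_max = σ_allow · A = 56 · 86.59 = 4849 N = 4.849 kN.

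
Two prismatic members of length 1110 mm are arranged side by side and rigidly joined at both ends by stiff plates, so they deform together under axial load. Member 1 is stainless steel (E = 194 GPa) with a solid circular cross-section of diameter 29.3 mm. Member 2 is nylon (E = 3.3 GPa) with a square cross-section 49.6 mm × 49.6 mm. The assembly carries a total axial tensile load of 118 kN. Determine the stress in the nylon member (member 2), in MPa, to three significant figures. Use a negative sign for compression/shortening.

2.80 MPa

A_1 = 674.3 mm².
A_2 = 2460 mm².
Equal strain + equilibrium ⇒ each member carries load in proportion to AE: A₁E₁ = 130800000 N, A₂E₂ = 8119000 N, ΣAE = 138900000 N.
σ₂ = P·E₂/ΣAE = 118000·3300/138900000 = 2.803 MPa.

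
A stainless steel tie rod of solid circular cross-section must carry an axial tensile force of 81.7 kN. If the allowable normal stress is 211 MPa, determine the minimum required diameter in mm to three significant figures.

22.2 mm

Required area A ≥ P/σ_allow = 81700/211 = 387.2 mm².
For a solid circular section, d ≥ √(4A/π) = 22.2 mm.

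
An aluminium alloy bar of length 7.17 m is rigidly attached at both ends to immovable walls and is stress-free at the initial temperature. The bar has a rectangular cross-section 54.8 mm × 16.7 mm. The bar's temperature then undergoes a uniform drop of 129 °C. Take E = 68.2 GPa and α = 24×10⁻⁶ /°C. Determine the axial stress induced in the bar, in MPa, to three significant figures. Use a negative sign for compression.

Free thermal expansion αLΔT = 24e-6 · 7170 · -129 = -22.2 mm.
The walls impose strain ε = −(-22.2)/7170 = 3.0960e-03; σ = Eε = 68200 · 3.0960e-03 = 211.1 MPa.

211 MPa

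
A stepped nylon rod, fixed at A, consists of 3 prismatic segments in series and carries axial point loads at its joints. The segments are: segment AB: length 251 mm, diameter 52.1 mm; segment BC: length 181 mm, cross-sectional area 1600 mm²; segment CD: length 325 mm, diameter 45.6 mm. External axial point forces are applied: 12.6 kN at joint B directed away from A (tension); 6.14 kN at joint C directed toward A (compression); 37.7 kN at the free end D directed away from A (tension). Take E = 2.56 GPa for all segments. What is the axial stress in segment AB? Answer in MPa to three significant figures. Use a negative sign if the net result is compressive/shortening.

Internal axial forces (sectioning from the free end, tension +): N_CD = 37.7 kN, N_BC = 31.56 kN, N_AB = 44.16 kN.
A_AB = 2132 mm².
σ_AB = N_AB/A_AB = 44160/2132 = 20.71 MPa.

20.7 MPa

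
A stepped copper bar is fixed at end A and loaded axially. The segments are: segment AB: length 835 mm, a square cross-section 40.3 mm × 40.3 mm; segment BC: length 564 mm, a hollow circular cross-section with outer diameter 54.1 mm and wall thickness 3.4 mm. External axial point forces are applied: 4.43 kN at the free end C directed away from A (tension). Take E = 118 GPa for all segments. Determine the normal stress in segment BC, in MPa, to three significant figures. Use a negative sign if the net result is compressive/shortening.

8.18 MPa

Internal axial forces (sectioning from the free end, tension +): N_BC = 4.43 kN, N_AB = 4.43 kN.
A_BC = 541.5 mm².
σ_BC = N_BC/A_BC = 4430/541.5 = 8.18 MPa.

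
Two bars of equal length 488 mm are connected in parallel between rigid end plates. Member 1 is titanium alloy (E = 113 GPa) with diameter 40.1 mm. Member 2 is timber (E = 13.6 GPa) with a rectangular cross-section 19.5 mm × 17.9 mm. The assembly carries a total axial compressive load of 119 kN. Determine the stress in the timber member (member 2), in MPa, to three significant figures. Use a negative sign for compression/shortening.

-11.0 MPa

A_1 = 1263 mm².
A_2 = 349 mm².
Equal strain + equilibrium ⇒ each member carries load in proportion to AE: A₁E₁ = 142700000 N, A₂E₂ = 4747000 N, ΣAE = 147500000 N.
σ₂ = P·E₂/ΣAE = -119000·13600/147500000 = -10.98 MPa.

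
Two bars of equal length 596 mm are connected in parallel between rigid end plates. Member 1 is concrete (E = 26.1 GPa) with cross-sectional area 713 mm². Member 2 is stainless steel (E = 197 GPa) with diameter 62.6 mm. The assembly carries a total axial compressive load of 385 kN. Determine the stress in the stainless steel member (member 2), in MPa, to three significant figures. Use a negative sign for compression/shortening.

A_2 = 3078 mm².
Equal strain + equilibrium ⇒ each member carries load in proportion to AE: A₁E₁ = 18610000 N, A₂E₂ = 606300000 N, ΣAE = 624900000 N.
σ₂ = P·E₂/ΣAE = -385000·197000/624900000 = -121.4 MPa.

-121 MPa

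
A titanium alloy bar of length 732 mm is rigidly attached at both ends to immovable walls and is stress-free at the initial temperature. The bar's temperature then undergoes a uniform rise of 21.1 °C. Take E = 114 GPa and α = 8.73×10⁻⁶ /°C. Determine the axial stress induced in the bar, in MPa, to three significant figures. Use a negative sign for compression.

Free thermal expansion αLΔT = 8.73e-6 · 732 · 21.1 = 0.1348 mm.
The walls impose strain ε = −(0.1348)/732 = -1.8420e-04; σ = Eε = 114000 · -1.8420e-04 = -21 MPa.

-21.0 MPa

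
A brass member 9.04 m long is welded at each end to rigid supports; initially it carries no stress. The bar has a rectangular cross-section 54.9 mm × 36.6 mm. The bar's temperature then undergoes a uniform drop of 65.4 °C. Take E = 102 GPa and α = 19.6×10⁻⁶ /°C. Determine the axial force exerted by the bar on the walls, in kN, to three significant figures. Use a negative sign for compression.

263 kN

Free thermal expansion αLΔT = 19.6e-6 · 9040 · -65.4 = -11.59 mm.
The walls impose strain ε = −(-11.59)/9040 = 1.2818e-03; σ = Eε = 102000 · 1.2818e-03 = 130.7 MPa.
Wall reaction R = σ·A = 130.7·2009 = 262700 N = 262.7 kN.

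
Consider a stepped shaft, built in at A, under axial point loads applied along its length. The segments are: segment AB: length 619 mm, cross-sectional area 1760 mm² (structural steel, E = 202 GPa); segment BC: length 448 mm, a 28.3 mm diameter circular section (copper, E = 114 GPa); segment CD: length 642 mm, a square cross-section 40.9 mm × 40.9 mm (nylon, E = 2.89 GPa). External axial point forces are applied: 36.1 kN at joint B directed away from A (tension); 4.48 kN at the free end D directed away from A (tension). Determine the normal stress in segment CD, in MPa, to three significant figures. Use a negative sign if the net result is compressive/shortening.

2.68 MPa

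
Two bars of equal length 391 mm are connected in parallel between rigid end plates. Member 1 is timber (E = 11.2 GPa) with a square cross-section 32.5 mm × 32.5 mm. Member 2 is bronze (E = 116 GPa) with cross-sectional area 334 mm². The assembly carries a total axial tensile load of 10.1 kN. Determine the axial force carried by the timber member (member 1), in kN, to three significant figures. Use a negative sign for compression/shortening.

A_1 = 1056 mm².
Equal strain + equilibrium ⇒ each member carries load in proportion to AE: A₁E₁ = 11830000 N, A₂E₂ = 38740000 N, ΣAE = 50570000 N.
F₁ = P·A₁E₁/ΣAE = 10100·11830000/50570000 = 2363 N.

2.36 kN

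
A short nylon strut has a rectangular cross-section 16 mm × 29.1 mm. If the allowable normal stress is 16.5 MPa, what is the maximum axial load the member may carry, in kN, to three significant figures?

7.68 kN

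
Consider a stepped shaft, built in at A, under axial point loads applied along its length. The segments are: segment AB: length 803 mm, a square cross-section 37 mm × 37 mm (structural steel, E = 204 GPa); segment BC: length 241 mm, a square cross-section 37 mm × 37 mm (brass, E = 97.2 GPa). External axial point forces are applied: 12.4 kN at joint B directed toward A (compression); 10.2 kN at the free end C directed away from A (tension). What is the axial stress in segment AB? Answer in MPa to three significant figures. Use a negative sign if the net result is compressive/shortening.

Internal axial forces (sectioning from the free end, tension +): N_BC = 10.2 kN, N_AB = -2.2 kN.
A_AB = 1369 mm².
σ_AB = N_AB/A_AB = -2200/1369 = -1.607 MPa.

-1.61 MPa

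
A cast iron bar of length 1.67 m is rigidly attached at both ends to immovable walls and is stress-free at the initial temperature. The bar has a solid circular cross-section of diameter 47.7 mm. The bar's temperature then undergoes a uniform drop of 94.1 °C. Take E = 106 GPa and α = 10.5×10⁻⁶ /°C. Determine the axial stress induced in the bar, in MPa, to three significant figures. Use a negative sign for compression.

105 MPa

Free thermal expansion αLΔT = 10.5e-6 · 1670 · -94.1 = -1.65 mm.
The walls impose strain ε = −(-1.65)/1670 = 9.8805e-04; σ = Eε = 106000 · 9.8805e-04 = 104.7 MPa.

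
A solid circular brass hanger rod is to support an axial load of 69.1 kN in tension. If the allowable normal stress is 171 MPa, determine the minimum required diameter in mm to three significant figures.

22.7 mm

Required area A ≥ P/σ_allow = 69100/171 = 404.1 mm².
For a solid circular section, d ≥ √(4A/π) = 22.68 mm.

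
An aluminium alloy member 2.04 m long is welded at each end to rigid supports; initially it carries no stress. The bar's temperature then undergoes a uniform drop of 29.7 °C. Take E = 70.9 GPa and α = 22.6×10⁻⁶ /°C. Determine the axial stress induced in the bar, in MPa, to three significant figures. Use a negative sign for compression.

47.6 MPa

Free thermal expansion αLΔT = 22.6e-6 · 2040 · -29.7 = -1.369 mm.
The walls impose strain ε = −(-1.369)/2040 = 6.7122e-04; σ = Eε = 70900 · 6.7122e-04 = 47.59 MPa.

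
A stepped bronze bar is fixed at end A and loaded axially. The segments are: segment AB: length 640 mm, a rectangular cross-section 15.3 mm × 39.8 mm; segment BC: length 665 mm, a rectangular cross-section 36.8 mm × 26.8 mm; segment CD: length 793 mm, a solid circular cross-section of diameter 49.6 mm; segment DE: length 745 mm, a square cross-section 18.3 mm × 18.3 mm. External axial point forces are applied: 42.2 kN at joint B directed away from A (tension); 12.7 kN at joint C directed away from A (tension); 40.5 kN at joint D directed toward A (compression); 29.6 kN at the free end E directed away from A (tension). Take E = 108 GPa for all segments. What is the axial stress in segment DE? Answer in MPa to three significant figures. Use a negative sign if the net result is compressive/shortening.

88.4 MPa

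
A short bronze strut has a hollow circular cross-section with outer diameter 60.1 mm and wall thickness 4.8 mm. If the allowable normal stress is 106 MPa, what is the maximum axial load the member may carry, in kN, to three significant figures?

88.4 kN

A = 833.9 mm².
P_max = σ_allow · A = 106 · 833.9 = 88390 N = 88.39 kN.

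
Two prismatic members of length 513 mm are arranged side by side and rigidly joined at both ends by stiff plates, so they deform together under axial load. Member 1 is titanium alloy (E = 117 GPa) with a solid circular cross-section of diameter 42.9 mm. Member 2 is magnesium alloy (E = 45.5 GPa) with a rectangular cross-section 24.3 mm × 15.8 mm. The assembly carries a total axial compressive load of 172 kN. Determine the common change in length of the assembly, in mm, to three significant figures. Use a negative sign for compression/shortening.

A_1 = 1445 mm².
A_2 = 383.9 mm².
Equal strain + equilibrium ⇒ each member carries load in proportion to AE: A₁E₁ = 169100000 N, A₂E₂ = 17470000 N, ΣAE = 186600000 N.
δ = PL/ΣAE = -172000·513/186600000 = -0.4729 mm.

-0.473 mm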